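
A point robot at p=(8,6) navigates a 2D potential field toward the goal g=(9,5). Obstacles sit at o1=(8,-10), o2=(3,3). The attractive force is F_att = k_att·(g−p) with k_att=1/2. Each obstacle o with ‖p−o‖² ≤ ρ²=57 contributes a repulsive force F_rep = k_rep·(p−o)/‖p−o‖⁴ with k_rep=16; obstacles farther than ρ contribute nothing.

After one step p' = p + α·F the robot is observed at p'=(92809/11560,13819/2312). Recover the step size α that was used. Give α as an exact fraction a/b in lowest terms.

F_att = 1/2·(g−p) = 1/2·(1,-1) = (0.5000,-0.5000)
o1: d²=256 > ρ²=57 → inactive
o2: d²=34 ≤ ρ²=57; F_rep = 16·(5,3)/34² = (0.0692,0.0415)
F = F_att + ΣF_rep = (0.5692,-0.4585)
Δp = p'−p = (0.0285,-0.0229); α = Δx/Fx = (329/11560) / (329/578) = 1/20
check: Δy/Fy = (-53/2312) / (-265/578) = 1/20 ✓

α = 1/20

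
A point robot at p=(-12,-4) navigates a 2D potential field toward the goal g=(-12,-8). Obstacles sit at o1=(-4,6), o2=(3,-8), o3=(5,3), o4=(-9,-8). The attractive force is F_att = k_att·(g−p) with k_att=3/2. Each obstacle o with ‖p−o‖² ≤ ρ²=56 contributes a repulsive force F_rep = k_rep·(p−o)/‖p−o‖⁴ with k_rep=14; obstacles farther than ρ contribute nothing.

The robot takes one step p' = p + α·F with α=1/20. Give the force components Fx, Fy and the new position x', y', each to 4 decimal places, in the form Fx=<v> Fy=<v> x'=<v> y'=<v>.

Fx=-0.0672 Fy=-5.9104 x'=-12.0034 y'=-4.2955

F_att = 3/2·(g−p) = 3/2·(0,-4) = (0.0000,-6.0000)
o1: d²=164 > ρ²=56 → inactive
o2: d²=241 > ρ²=56 → inactive
o3: d²=338 > ρ²=56 → inactive
o4: d²=25 ≤ ρ²=56; F_rep = 14·(-3,4)/25² = (-0.0672,0.0896)
F = F_att + ΣF_rep = (-0.0672,-5.9104)
p' = p + 1/20·F = (-12.0034,-4.2955)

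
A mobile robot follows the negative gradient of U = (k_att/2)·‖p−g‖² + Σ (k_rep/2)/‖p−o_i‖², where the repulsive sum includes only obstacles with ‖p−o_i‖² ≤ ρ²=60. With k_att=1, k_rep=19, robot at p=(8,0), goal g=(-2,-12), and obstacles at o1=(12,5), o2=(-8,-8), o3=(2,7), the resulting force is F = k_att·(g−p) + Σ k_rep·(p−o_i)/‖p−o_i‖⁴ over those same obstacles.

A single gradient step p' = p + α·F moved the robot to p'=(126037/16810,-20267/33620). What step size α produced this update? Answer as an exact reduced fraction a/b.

F_att = 1·(g−p) = 1·(-10,-12) = (-10.0000,-12.0000)
o1: d²=41 ≤ ρ²=60; F_rep = 19·(-4,-5)/41² = (-0.0452,-0.0565)
o2: d²=320 > ρ²=60 → inactive
o3: d²=85 > ρ²=60 → inactive
F = F_att + ΣF_rep = (-10.0452,-12.0565)
Δp = p'−p = (-0.5023,-0.6028); α = Δx/Fx = (-8443/16810) / (-16886/1681) = 1/20
check: Δy/Fy = (-20267/33620) / (-20267/1681) = 1/20 ✓

α = 1/20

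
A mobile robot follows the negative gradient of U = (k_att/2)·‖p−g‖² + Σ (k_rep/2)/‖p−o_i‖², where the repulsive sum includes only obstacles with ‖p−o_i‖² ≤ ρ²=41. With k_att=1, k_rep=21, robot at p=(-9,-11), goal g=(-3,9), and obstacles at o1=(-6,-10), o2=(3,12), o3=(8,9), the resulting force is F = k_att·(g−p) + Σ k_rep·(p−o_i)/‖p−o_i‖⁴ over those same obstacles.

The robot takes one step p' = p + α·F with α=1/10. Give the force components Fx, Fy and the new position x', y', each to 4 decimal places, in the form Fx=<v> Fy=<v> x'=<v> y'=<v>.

F_att = 1·(g−p) = 1·(6,20) = (6.0000,20.0000)
o1: d²=10 ≤ ρ²=41; F_rep = 21·(-3,-1)/10² = (-0.6300,-0.2100)
o2: d²=673 > ρ²=41 → inactive
o3: d²=689 > ρ²=41 → inactive
F = F_att + ΣF_rep = (5.3700,19.7900)
p' = p + 1/10·F = (-8.4630,-9.0210)

Fx=5.3700 Fy=19.7900 x'=-8.4630 y'=-9.0210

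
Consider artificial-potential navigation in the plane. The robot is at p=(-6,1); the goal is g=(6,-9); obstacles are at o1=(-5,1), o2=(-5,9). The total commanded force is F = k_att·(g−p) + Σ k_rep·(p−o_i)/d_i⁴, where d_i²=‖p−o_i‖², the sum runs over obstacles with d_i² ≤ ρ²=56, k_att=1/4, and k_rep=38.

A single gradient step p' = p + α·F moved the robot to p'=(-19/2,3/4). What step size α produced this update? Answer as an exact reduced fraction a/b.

α = 1/10

F_att = 1/4·(g−p) = 1/4·(12,-10) = (3.0000,-2.5000)
o1: d²=1 ≤ ρ²=56; F_rep = 38·(-1,0)/1² = (-38.0000,0.0000)
o2: d²=65 > ρ²=56 → inactive
F = F_att + ΣF_rep = (-35.0000,-2.5000)
Δp = p'−p = (-3.5000,-0.2500); α = Δx/Fx = (-7/2) / (-35) = 1/10
check: Δy/Fy = (-1/4) / (-5/2) = 1/10 ✓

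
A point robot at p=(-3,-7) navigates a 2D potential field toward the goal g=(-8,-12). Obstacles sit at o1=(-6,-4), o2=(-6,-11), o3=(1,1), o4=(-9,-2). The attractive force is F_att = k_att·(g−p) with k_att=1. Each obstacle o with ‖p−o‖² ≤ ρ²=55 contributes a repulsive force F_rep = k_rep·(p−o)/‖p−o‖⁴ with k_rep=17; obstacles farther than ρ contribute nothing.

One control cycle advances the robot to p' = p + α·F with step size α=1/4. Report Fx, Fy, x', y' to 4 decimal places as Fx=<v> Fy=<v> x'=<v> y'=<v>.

Fx=-4.7610 Fy=-5.0486 x'=-4.1902 y'=-8.2622

F_att = 1·(g−p) = 1·(-5,-5) = (-5.0000,-5.0000)
o1: d²=18 ≤ ρ²=55; F_rep = 17·(3,-3)/18² = (0.1574,-0.1574)
o2: d²=25 ≤ ρ²=55; F_rep = 17·(3,4)/25² = (0.0816,0.1088)
o3: d²=80 > ρ²=55 → inactive
o4: d²=61 > ρ²=55 → inactive
F = F_att + ΣF_rep = (-4.7610,-5.0486)
p' = p + 1/4·F = (-4.1902,-8.2622)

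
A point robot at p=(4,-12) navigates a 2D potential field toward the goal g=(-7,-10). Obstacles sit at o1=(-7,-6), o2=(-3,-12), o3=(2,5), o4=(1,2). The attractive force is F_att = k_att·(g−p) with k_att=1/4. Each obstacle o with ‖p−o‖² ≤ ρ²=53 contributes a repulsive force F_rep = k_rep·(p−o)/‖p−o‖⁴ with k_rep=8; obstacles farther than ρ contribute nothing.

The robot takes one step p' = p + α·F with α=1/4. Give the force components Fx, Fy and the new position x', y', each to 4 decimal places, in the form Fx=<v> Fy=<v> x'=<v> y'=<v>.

F_att = 1/4·(g−p) = 1/4·(-11,2) = (-2.7500,0.5000)
o1: d²=157 > ρ²=53 → inactive
o2: d²=49 ≤ ρ²=53; F_rep = 8·(7,0)/49² = (0.0233,0.0000)
o3: d²=293 > ρ²=53 → inactive
o4: d²=205 > ρ²=53 → inactive
F = F_att + ΣF_rep = (-2.7267,0.5000)
p' = p + 1/4·F = (3.3183,-11.8750)

Fx=-2.7267 Fy=0.5000 x'=3.3183 y'=-11.8750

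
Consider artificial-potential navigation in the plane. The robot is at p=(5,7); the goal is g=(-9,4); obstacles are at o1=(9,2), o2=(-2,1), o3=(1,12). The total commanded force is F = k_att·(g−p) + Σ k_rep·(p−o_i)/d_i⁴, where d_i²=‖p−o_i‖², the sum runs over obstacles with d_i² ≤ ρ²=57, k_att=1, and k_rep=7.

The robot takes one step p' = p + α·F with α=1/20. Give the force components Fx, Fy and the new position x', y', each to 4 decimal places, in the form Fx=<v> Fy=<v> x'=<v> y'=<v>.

F_att = 1·(g−p) = 1·(-14,-3) = (-14.0000,-3.0000)
o1: d²=41 ≤ ρ²=57; F_rep = 7·(-4,5)/41² = (-0.0167,0.0208)
o2: d²=85 > ρ²=57 → inactive
o3: d²=41 ≤ ρ²=57; F_rep = 7·(4,-5)/41² = (0.0167,-0.0208)
F = F_att + ΣF_rep = (-14.0000,-3.0000)
p' = p + 1/20·F = (4.3000,6.8500)

Fx=-14.0000 Fy=-3.0000 x'=4.3000 y'=6.8500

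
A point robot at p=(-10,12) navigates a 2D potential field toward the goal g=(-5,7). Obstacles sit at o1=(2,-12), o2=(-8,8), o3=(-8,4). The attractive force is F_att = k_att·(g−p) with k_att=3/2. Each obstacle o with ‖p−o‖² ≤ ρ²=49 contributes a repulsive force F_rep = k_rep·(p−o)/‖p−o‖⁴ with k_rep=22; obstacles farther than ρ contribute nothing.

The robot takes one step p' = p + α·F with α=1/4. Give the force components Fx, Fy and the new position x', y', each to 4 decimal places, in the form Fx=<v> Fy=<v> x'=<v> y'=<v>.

F_att = 3/2·(g−p) = 3/2·(5,-5) = (7.5000,-7.5000)
o1: d²=720 > ρ²=49 → inactive
o2: d²=20 ≤ ρ²=49; F_rep = 22·(-2,4)/20² = (-0.1100,0.2200)
o3: d²=68 > ρ²=49 → inactive
F = F_att + ΣF_rep = (7.3900,-7.2800)
p' = p + 1/4·F = (-8.1525,10.1800)

Fx=7.3900 Fy=-7.2800 x'=-8.1525 y'=10.1800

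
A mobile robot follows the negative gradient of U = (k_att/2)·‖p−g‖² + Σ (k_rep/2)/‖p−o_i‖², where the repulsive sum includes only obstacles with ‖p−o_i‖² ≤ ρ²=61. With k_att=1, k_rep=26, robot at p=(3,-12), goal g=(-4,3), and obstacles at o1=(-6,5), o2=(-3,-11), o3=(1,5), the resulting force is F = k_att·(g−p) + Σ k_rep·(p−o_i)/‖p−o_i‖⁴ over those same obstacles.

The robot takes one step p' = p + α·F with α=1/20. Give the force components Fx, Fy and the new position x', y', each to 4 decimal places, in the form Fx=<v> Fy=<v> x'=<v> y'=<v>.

Fx=-6.8860 Fy=14.9810 x'=2.6557 y'=-11.2509

F_att = 1·(g−p) = 1·(-7,15) = (-7.0000,15.0000)
o1: d²=370 > ρ²=61 → inactive
o2: d²=37 ≤ ρ²=61; F_rep = 26·(6,-1)/37² = (0.1140,-0.0190)
o3: d²=293 > ρ²=61 → inactive
F = F_att + ΣF_rep = (-6.8860,14.9810)
p' = p + 1/20·F = (2.6557,-11.2509)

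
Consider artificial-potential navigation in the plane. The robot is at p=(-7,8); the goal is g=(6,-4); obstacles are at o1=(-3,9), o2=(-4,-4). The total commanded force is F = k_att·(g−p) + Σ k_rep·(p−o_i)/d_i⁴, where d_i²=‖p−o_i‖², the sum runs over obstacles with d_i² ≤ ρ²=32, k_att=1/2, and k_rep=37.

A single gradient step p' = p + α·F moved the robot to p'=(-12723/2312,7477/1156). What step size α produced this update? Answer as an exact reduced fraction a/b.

α = 1/4

F_att = 1/2·(g−p) = 1/2·(13,-12) = (6.5000,-6.0000)
o1: d²=17 ≤ ρ²=32; F_rep = 37·(-4,-1)/17² = (-0.5121,-0.1280)
o2: d²=153 > ρ²=32 → inactive
F = F_att + ΣF_rep = (5.9879,-6.1280)
Δp = p'−p = (1.4970,-1.5320); α = Δx/Fx = (3461/2312) / (3461/578) = 1/4
check: Δy/Fy = (-1771/1156) / (-1771/289) = 1/4 ✓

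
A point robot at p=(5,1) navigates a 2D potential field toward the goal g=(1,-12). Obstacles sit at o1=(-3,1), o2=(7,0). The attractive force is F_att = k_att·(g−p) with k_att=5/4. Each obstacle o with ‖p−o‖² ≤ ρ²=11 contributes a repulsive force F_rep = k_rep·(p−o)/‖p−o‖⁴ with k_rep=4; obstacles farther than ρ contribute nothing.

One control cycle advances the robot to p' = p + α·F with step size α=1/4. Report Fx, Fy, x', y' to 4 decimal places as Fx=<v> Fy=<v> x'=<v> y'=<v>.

F_att = 5/4·(g−p) = 5/4·(-4,-13) = (-5.0000,-16.2500)
o1: d²=64 > ρ²=11 → inactive
o2: d²=5 ≤ ρ²=11; F_rep = 4·(-2,1)/5² = (-0.3200,0.1600)
F = F_att + ΣF_rep = (-5.3200,-16.0900)
p' = p + 1/4·F = (3.6700,-3.0225)

Fx=-5.3200 Fy=-16.0900 x'=3.6700 y'=-3.0225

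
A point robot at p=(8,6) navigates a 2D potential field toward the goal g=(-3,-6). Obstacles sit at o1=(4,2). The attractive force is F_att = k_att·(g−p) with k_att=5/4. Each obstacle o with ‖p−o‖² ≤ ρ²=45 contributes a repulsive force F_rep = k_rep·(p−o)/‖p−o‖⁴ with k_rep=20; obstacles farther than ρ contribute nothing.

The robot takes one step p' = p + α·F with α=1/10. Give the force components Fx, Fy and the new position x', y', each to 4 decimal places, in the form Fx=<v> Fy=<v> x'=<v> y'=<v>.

Fx=-13.6719 Fy=-14.9219 x'=6.6328 y'=4.5078

F_att = 5/4·(g−p) = 5/4·(-11,-12) = (-13.7500,-15.0000)
o1: d²=32 ≤ ρ²=45; F_rep = 20·(4,4)/32² = (0.0781,0.0781)
F = F_att + ΣF_rep = (-13.6719,-14.9219)
p' = p + 1/10·F = (6.6328,4.5078)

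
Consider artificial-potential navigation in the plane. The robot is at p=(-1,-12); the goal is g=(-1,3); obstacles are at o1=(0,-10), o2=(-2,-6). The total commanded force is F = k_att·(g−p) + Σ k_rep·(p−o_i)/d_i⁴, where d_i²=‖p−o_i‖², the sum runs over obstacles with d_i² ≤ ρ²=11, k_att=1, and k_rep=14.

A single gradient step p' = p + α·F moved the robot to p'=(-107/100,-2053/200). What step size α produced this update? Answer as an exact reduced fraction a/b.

α = 1/8

F_att = 1·(g−p) = 1·(0,15) = (0.0000,15.0000)
o1: d²=5 ≤ ρ²=11; F_rep = 14·(-1,-2)/5² = (-0.5600,-1.1200)
o2: d²=37 > ρ²=11 → inactive
F = F_att + ΣF_rep = (-0.5600,13.8800)
Δp = p'−p = (-0.0700,1.7350); α = Δx/Fx = (-7/100) / (-14/25) = 1/8
check: Δy/Fy = (347/200) / (347/25) = 1/8 ✓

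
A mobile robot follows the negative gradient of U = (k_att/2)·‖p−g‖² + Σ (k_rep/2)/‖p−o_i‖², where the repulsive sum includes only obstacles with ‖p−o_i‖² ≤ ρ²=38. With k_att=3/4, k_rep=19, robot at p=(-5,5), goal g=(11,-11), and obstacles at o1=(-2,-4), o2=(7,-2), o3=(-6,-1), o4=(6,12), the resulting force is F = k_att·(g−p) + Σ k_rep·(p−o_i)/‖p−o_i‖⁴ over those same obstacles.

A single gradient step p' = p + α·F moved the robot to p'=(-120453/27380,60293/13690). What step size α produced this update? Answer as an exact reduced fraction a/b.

α = 1/20

F_att = 3/4·(g−p) = 3/4·(16,-16) = (12.0000,-12.0000)
o1: d²=90 > ρ²=38 → inactive
o2: d²=193 > ρ²=38 → inactive
o3: d²=37 ≤ ρ²=38; F_rep = 19·(1,6)/37² = (0.0139,0.0833)
o4: d²=170 > ρ²=38 → inactive
F = F_att + ΣF_rep = (12.0139,-11.9167)
Δp = p'−p = (0.6007,-0.5958); α = Δx/Fx = (16447/27380) / (16447/1369) = 1/20
check: Δy/Fy = (-8157/13690) / (-16314/1369) = 1/20 ✓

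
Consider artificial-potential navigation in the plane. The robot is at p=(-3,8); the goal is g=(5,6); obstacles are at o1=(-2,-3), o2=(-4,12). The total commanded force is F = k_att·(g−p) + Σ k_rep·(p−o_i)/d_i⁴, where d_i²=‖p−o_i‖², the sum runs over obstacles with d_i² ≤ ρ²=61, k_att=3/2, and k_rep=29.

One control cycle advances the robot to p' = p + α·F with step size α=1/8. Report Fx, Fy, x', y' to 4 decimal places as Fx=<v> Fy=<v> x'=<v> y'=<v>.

F_att = 3/2·(g−p) = 3/2·(8,-2) = (12.0000,-3.0000)
o1: d²=122 > ρ²=61 → inactive
o2: d²=17 ≤ ρ²=61; F_rep = 29·(1,-4)/17² = (0.1003,-0.4014)
F = F_att + ΣF_rep = (12.1003,-3.4014)
p' = p + 1/8·F = (-1.4875,7.5748)

Fx=12.1003 Fy=-3.4014 x'=-1.4875 y'=7.5748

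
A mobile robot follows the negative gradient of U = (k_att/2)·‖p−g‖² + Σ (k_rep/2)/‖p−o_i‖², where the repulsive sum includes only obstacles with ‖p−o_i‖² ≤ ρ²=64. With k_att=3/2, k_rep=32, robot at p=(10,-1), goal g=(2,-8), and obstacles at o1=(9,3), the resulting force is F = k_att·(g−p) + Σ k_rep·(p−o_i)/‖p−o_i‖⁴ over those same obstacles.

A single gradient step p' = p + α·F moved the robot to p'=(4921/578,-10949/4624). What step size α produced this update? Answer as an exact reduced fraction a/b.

α = 1/8

F_att = 3/2·(g−p) = 3/2·(-8,-7) = (-12.0000,-10.5000)
o1: d²=17 ≤ ρ²=64; F_rep = 32·(1,-4)/17² = (0.1107,-0.4429)
F = F_att + ΣF_rep = (-11.8893,-10.9429)
Δp = p'−p = (-1.4862,-1.3679); α = Δx/Fx = (-859/578) / (-3436/289) = 1/8
check: Δy/Fy = (-6325/4624) / (-6325/578) = 1/8 ✓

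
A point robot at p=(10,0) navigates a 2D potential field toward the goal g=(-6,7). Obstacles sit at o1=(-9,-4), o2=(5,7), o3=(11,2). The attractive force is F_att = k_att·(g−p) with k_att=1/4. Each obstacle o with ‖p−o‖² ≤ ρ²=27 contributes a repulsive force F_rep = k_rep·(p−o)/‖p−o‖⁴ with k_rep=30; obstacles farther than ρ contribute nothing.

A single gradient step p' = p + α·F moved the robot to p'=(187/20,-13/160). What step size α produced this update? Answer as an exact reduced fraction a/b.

F_att = 1/4·(g−p) = 1/4·(-16,7) = (-4.0000,1.7500)
o1: d²=377 > ρ²=27 → inactive
o2: d²=74 > ρ²=27 → inactive
o3: d²=5 ≤ ρ²=27; F_rep = 30·(-1,-2)/5² = (-1.2000,-2.4000)
F = F_att + ΣF_rep = (-5.2000,-0.6500)
Δp = p'−p = (-0.6500,-0.0813); α = Δx/Fx = (-13/20) / (-26/5) = 1/8
check: Δy/Fy = (-13/160) / (-13/20) = 1/8 ✓

α = 1/8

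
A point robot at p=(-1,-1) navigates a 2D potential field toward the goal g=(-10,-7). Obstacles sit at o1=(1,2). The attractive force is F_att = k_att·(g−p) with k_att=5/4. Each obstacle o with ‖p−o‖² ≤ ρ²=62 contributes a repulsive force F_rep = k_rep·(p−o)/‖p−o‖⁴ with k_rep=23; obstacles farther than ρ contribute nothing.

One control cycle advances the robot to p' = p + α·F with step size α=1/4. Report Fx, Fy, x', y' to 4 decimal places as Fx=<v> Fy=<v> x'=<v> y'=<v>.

F_att = 5/4·(g−p) = 5/4·(-9,-6) = (-11.2500,-7.5000)
o1: d²=13 ≤ ρ²=62; F_rep = 23·(-2,-3)/13² = (-0.2722,-0.4083)
F = F_att + ΣF_rep = (-11.5222,-7.9083)
p' = p + 1/4·F = (-3.8805,-2.9771)

Fx=-11.5222 Fy=-7.9083 x'=-3.8805 y'=-2.9771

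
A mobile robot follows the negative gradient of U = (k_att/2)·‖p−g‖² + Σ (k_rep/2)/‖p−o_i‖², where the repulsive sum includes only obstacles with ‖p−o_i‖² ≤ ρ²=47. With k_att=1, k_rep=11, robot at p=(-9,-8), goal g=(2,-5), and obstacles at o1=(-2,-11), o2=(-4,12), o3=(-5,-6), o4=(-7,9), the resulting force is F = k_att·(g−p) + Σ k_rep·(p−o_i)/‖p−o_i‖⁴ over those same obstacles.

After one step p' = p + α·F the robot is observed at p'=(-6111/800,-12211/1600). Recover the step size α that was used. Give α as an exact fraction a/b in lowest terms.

α = 1/8

F_att = 1·(g−p) = 1·(11,3) = (11.0000,3.0000)
o1: d²=58 > ρ²=47 → inactive
o2: d²=425 > ρ²=47 → inactive
o3: d²=20 ≤ ρ²=47; F_rep = 11·(-4,-2)/20² = (-0.1100,-0.0550)
o4: d²=293 > ρ²=47 → inactive
F = F_att + ΣF_rep = (10.8900,2.9450)
Δp = p'−p = (1.3613,0.3681); α = Δx/Fx = (1089/800) / (1089/100) = 1/8
check: Δy/Fy = (589/1600) / (589/200) = 1/8 ✓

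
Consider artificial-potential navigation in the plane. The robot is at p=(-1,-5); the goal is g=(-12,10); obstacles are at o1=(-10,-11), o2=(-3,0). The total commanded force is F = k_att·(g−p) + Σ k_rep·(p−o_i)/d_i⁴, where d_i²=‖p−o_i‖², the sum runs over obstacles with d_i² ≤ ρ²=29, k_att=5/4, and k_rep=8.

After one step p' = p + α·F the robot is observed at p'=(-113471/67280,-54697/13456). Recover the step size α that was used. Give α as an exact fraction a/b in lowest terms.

F_att = 5/4·(g−p) = 5/4·(-11,15) = (-13.7500,18.7500)
o1: d²=117 > ρ²=29 → inactive
o2: d²=29 ≤ ρ²=29; F_rep = 8·(2,-5)/29² = (0.0190,-0.0476)
F = F_att + ΣF_rep = (-13.7310,18.7024)
Δp = p'−p = (-0.6865,0.9351); α = Δx/Fx = (-46191/67280) / (-46191/3364) = 1/20
check: Δy/Fy = (12583/13456) / (62915/3364) = 1/20 ✓

α = 1/20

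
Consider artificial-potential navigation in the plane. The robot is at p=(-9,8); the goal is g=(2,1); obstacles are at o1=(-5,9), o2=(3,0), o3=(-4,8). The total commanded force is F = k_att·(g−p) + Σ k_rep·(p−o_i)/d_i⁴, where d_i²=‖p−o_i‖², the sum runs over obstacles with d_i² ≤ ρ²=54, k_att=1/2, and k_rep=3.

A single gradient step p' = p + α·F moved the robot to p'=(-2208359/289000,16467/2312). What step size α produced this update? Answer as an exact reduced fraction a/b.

F_att = 1/2·(g−p) = 1/2·(11,-7) = (5.5000,-3.5000)
o1: d²=17 ≤ ρ²=54; F_rep = 3·(-4,-1)/17² = (-0.0415,-0.0104)
o2: d²=208 > ρ²=54 → inactive
o3: d²=25 ≤ ρ²=54; F_rep = 3·(-5,0)/25² = (-0.0240,0.0000)
F = F_att + ΣF_rep = (5.4345,-3.5104)
Δp = p'−p = (1.3586,-0.8776); α = Δx/Fx = (392641/289000) / (392641/72250) = 1/4
check: Δy/Fy = (-2029/2312) / (-2029/578) = 1/4 ✓

α = 1/4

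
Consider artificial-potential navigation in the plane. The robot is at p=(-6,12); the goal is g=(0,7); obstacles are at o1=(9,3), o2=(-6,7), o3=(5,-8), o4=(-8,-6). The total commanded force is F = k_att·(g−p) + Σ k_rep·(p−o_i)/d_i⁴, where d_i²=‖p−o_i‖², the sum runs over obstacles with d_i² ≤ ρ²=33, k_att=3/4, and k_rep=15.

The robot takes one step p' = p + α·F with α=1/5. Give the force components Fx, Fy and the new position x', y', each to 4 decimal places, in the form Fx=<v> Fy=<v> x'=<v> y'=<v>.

F_att = 3/4·(g−p) = 3/4·(6,-5) = (4.5000,-3.7500)
o1: d²=306 > ρ²=33 → inactive
o2: d²=25 ≤ ρ²=33; F_rep = 15·(0,5)/25² = (0.0000,0.1200)
o3: d²=521 > ρ²=33 → inactive
o4: d²=328 > ρ²=33 → inactive
F = F_att + ΣF_rep = (4.5000,-3.6300)
p' = p + 1/5·F = (-5.1000,11.2740)

Fx=4.5000 Fy=-3.6300 x'=-5.1000 y'=11.2740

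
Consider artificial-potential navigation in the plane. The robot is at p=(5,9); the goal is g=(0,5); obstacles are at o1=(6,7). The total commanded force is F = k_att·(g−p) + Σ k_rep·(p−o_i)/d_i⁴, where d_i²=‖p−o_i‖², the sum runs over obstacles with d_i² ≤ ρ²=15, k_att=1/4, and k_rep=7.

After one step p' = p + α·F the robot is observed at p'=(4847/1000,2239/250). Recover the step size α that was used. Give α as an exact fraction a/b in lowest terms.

α = 1/10

F_att = 1/4·(g−p) = 1/4·(-5,-4) = (-1.2500,-1.0000)
o1: d²=5 ≤ ρ²=15; F_rep = 7·(-1,2)/5² = (-0.2800,0.5600)
F = F_att + ΣF_rep = (-1.5300,-0.4400)
Δp = p'−p = (-0.1530,-0.0440); α = Δx/Fx = (-153/1000) / (-153/100) = 1/10
check: Δy/Fy = (-11/250) / (-11/25) = 1/10 ✓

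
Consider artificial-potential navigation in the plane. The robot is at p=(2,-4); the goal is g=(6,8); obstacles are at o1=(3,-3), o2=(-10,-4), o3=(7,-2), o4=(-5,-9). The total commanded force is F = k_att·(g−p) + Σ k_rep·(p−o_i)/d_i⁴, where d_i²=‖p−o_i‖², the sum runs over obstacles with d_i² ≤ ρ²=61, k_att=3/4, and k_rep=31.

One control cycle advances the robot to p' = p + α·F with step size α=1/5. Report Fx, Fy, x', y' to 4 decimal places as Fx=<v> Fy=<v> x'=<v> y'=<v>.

Fx=-4.9343 Fy=1.1763 x'=1.0131 y'=-3.7647

F_att = 3/4·(g−p) = 3/4·(4,12) = (3.0000,9.0000)
o1: d²=2 ≤ ρ²=61; F_rep = 31·(-1,-1)/2² = (-7.7500,-7.7500)
o2: d²=144 > ρ²=61 → inactive
o3: d²=29 ≤ ρ²=61; F_rep = 31·(-5,-2)/29² = (-0.1843,-0.0737)
o4: d²=74 > ρ²=61 → inactive
F = F_att + ΣF_rep = (-4.9343,1.1763)
p' = p + 1/5·F = (1.0131,-3.7647)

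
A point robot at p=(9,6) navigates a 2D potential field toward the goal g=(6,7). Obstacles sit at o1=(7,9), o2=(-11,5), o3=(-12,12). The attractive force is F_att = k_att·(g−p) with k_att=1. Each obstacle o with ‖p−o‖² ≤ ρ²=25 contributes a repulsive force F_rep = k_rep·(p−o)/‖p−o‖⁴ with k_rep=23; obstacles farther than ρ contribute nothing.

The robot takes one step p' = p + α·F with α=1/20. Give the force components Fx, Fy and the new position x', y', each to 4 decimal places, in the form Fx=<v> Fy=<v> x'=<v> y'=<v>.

F_att = 1·(g−p) = 1·(-3,1) = (-3.0000,1.0000)
o1: d²=13 ≤ ρ²=25; F_rep = 23·(2,-3)/13² = (0.2722,-0.4083)
o2: d²=401 > ρ²=25 → inactive
o3: d²=477 > ρ²=25 → inactive
F = F_att + ΣF_rep = (-2.7278,0.5917)
p' = p + 1/20·F = (8.8636,6.0296)

Fx=-2.7278 Fy=0.5917 x'=8.8636 y'=6.0296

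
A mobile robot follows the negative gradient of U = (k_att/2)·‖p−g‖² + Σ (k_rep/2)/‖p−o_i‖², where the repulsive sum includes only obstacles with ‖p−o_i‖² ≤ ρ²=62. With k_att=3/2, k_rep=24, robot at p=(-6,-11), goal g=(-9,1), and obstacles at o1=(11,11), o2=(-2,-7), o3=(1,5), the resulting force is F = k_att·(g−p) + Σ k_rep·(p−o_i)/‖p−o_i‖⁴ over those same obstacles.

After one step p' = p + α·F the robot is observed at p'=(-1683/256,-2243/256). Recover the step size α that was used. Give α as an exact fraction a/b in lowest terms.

α = 1/8

F_att = 3/2·(g−p) = 3/2·(-3,12) = (-4.5000,18.0000)
o1: d²=773 > ρ²=62 → inactive
o2: d²=32 ≤ ρ²=62; F_rep = 24·(-4,-4)/32² = (-0.0938,-0.0938)
o3: d²=305 > ρ²=62 → inactive
F = F_att + ΣF_rep = (-4.5938,17.9062)
Δp = p'−p = (-0.5742,2.2383); α = Δx/Fx = (-147/256) / (-147/32) = 1/8
check: Δy/Fy = (573/256) / (573/32) = 1/8 ✓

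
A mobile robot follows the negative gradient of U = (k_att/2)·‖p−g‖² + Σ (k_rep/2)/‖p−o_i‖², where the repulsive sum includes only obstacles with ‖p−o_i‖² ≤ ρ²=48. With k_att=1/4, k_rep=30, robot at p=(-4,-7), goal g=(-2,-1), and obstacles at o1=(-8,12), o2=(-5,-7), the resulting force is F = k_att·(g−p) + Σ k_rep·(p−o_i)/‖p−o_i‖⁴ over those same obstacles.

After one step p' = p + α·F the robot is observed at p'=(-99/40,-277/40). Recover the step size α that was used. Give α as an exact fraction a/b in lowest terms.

F_att = 1/4·(g−p) = 1/4·(2,6) = (0.5000,1.5000)
o1: d²=377 > ρ²=48 → inactive
o2: d²=1 ≤ ρ²=48; F_rep = 30·(1,0)/1² = (30.0000,0.0000)
F = F_att + ΣF_rep = (30.5000,1.5000)
Δp = p'−p = (1.5250,0.0750); α = Δx/Fx = (61/40) / (61/2) = 1/20
check: Δy/Fy = (3/40) / (3/2) = 1/20 ✓

α = 1/20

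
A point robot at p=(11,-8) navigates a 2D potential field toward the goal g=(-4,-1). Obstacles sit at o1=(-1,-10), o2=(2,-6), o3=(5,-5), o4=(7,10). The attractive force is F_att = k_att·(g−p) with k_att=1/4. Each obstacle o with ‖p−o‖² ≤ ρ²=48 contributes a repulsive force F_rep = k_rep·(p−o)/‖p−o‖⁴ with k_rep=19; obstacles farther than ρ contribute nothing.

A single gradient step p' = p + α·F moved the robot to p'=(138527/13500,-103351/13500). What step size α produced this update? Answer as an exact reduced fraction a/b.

F_att = 1/4·(g−p) = 1/4·(-15,7) = (-3.7500,1.7500)
o1: d²=148 > ρ²=48 → inactive
o2: d²=85 > ρ²=48 → inactive
o3: d²=45 ≤ ρ²=48; F_rep = 19·(6,-3)/45² = (0.0563,-0.0281)
o4: d²=340 > ρ²=48 → inactive
F = F_att + ΣF_rep = (-3.6937,1.7219)
Δp = p'−p = (-0.7387,0.3444); α = Δx/Fx = (-9973/13500) / (-9973/2700) = 1/5
check: Δy/Fy = (4649/13500) / (4649/2700) = 1/5 ✓

α = 1/5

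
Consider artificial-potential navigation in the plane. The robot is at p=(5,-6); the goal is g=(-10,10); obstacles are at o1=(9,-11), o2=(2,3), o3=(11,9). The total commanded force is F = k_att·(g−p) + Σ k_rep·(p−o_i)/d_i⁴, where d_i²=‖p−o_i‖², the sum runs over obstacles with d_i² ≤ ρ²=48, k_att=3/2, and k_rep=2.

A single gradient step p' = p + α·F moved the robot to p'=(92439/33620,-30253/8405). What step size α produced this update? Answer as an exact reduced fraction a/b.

F_att = 3/2·(g−p) = 3/2·(-15,16) = (-22.5000,24.0000)
o1: d²=41 ≤ ρ²=48; F_rep = 2·(-4,5)/41² = (-0.0048,0.0059)
o2: d²=90 > ρ²=48 → inactive
o3: d²=261 > ρ²=48 → inactive
F = F_att + ΣF_rep = (-22.5048,24.0059)
Δp = p'−p = (-2.2505,2.4006); α = Δx/Fx = (-75661/33620) / (-75661/3362) = 1/10
check: Δy/Fy = (20177/8405) / (40354/1681) = 1/10 ✓

α = 1/10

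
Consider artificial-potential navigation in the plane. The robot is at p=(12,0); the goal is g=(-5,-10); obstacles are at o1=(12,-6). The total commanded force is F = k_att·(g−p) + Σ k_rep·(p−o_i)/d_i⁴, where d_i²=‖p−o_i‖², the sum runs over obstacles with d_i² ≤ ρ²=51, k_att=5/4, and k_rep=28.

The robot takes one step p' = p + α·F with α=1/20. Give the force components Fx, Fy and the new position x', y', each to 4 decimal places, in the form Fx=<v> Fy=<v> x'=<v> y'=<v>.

F_att = 5/4·(g−p) = 5/4·(-17,-10) = (-21.2500,-12.5000)
o1: d²=36 ≤ ρ²=51; F_rep = 28·(0,6)/36² = (0.0000,0.1296)
F = F_att + ΣF_rep = (-21.2500,-12.3704)
p' = p + 1/20·F = (10.9375,-0.6185)

Fx=-21.2500 Fy=-12.3704 x'=10.9375 y'=-0.6185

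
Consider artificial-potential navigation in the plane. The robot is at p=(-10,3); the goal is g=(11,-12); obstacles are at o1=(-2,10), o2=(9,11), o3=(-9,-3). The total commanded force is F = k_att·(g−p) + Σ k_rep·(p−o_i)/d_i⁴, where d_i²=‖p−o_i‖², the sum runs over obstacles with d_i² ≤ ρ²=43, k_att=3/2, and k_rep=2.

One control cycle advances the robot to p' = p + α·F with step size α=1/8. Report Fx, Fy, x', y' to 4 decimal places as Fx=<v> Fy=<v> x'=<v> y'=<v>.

Fx=31.4985 Fy=-22.4912 x'=-6.0627 y'=0.1886

F_att = 3/2·(g−p) = 3/2·(21,-15) = (31.5000,-22.5000)
o1: d²=113 > ρ²=43 → inactive
o2: d²=425 > ρ²=43 → inactive
o3: d²=37 ≤ ρ²=43; F_rep = 2·(-1,6)/37² = (-0.0015,0.0088)
F = F_att + ΣF_rep = (31.4985,-22.4912)
p' = p + 1/8·F = (-6.0627,0.1886)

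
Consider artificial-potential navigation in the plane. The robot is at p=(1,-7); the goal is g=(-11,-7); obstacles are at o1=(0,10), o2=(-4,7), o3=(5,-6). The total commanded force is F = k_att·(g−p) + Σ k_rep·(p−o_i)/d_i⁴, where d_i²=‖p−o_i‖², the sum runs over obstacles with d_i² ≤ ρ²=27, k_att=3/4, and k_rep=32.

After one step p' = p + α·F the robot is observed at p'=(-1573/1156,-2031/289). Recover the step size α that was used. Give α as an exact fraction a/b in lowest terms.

α = 1/4

F_att = 3/4·(g−p) = 3/4·(-12,0) = (-9.0000,0.0000)
o1: d²=290 > ρ²=27 → inactive
o2: d²=221 > ρ²=27 → inactive
o3: d²=17 ≤ ρ²=27; F_rep = 32·(-4,-1)/17² = (-0.4429,-0.1107)
F = F_att + ΣF_rep = (-9.4429,-0.1107)
Δp = p'−p = (-2.3607,-0.0277); α = Δx/Fx = (-2729/1156) / (-2729/289) = 1/4
check: Δy/Fy = (-8/289) / (-32/289) = 1/4 ✓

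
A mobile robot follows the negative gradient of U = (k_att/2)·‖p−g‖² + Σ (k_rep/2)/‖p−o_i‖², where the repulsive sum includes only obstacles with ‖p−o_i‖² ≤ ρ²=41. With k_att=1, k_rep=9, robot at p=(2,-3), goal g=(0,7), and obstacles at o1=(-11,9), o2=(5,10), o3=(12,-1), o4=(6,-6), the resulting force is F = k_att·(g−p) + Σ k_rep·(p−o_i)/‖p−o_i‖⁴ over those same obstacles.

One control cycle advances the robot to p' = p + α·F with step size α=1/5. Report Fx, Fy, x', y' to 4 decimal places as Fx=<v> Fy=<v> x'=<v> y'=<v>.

Fx=-2.0576 Fy=10.0432 x'=1.5885 y'=-0.9914

F_att = 1·(g−p) = 1·(-2,10) = (-2.0000,10.0000)
o1: d²=313 > ρ²=41 → inactive
o2: d²=178 > ρ²=41 → inactive
o3: d²=104 > ρ²=41 → inactive
o4: d²=25 ≤ ρ²=41; F_rep = 9·(-4,3)/25² = (-0.0576,0.0432)
F = F_att + ΣF_rep = (-2.0576,10.0432)
p' = p + 1/5·F = (1.5885,-0.9914)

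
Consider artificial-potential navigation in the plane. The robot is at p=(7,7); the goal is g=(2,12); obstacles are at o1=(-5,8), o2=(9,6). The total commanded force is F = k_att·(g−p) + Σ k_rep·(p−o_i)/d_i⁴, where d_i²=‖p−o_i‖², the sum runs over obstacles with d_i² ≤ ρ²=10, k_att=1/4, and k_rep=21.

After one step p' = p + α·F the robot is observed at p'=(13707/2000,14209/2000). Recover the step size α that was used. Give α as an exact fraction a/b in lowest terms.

α = 1/20

F_att = 1/4·(g−p) = 1/4·(-5,5) = (-1.2500,1.2500)
o1: d²=145 > ρ²=10 → inactive
o2: d²=5 ≤ ρ²=10; F_rep = 21·(-2,1)/5² = (-1.6800,0.8400)
F = F_att + ΣF_rep = (-2.9300,2.0900)
Δp = p'−p = (-0.1465,0.1045); α = Δx/Fx = (-293/2000) / (-293/100) = 1/20
check: Δy/Fy = (209/2000) / (209/100) = 1/20 ✓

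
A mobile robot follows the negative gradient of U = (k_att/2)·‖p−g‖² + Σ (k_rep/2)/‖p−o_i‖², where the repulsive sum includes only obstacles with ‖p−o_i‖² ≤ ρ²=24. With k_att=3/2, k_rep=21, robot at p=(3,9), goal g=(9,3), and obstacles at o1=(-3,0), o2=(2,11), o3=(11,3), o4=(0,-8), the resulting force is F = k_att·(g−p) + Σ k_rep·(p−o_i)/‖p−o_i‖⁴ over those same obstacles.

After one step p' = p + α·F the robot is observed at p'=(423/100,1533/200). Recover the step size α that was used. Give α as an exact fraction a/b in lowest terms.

F_att = 3/2·(g−p) = 3/2·(6,-6) = (9.0000,-9.0000)
o1: d²=117 > ρ²=24 → inactive
o2: d²=5 ≤ ρ²=24; F_rep = 21·(1,-2)/5² = (0.8400,-1.6800)
o3: d²=100 > ρ²=24 → inactive
o4: d²=298 > ρ²=24 → inactive
F = F_att + ΣF_rep = (9.8400,-10.6800)
Δp = p'−p = (1.2300,-1.3350); α = Δx/Fx = (123/100) / (246/25) = 1/8
check: Δy/Fy = (-267/200) / (-267/25) = 1/8 ✓

α = 1/8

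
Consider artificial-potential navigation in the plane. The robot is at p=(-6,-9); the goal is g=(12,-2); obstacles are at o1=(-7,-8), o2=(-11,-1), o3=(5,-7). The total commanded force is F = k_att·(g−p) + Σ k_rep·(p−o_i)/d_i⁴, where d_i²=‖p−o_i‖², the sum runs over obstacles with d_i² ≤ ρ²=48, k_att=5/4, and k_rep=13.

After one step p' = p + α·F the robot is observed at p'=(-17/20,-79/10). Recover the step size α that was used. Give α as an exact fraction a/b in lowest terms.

α = 1/5

F_att = 5/4·(g−p) = 5/4·(18,7) = (22.5000,8.7500)
o1: d²=2 ≤ ρ²=48; F_rep = 13·(1,-1)/2² = (3.2500,-3.2500)
o2: d²=89 > ρ²=48 → inactive
o3: d²=125 > ρ²=48 → inactive
F = F_att + ΣF_rep = (25.7500,5.5000)
Δp = p'−p = (5.1500,1.1000); α = Δx/Fx = (103/20) / (103/4) = 1/5
check: Δy/Fy = (11/10) / (11/2) = 1/5 ✓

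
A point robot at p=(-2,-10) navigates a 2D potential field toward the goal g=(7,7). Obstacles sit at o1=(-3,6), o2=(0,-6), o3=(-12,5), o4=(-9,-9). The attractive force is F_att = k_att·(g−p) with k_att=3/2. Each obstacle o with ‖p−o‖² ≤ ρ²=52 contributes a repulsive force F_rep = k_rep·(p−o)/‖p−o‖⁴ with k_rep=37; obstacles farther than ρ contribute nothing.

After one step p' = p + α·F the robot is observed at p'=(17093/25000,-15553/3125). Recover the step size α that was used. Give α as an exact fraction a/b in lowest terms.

α = 1/5

F_att = 3/2·(g−p) = 3/2·(9,17) = (13.5000,25.5000)
o1: d²=257 > ρ²=52 → inactive
o2: d²=20 ≤ ρ²=52; F_rep = 37·(-2,-4)/20² = (-0.1850,-0.3700)
o3: d²=325 > ρ²=52 → inactive
o4: d²=50 ≤ ρ²=52; F_rep = 37·(7,-1)/50² = (0.1036,-0.0148)
F = F_att + ΣF_rep = (13.4186,25.1152)
Δp = p'−p = (2.6837,5.0230); α = Δx/Fx = (67093/25000) / (67093/5000) = 1/5
check: Δy/Fy = (15697/3125) / (15697/625) = 1/5 ✓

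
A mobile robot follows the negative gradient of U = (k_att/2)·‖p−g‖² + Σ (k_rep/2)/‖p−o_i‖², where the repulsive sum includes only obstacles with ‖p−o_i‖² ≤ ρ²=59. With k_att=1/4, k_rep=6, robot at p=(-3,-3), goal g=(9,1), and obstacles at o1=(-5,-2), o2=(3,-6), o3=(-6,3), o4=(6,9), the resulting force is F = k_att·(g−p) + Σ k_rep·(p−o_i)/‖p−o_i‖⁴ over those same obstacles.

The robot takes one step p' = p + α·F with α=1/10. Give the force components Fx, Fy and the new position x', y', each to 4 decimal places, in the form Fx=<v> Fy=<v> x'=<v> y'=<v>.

Fx=3.4711 Fy=0.7511 x'=-2.6529 y'=-2.9249

F_att = 1/4·(g−p) = 1/4·(12,4) = (3.0000,1.0000)
o1: d²=5 ≤ ρ²=59; F_rep = 6·(2,-1)/5² = (0.4800,-0.2400)
o2: d²=45 ≤ ρ²=59; F_rep = 6·(-6,3)/45² = (-0.0178,0.0089)
o3: d²=45 ≤ ρ²=59; F_rep = 6·(3,-6)/45² = (0.0089,-0.0178)
o4: d²=225 > ρ²=59 → inactive
F = F_att + ΣF_rep = (3.4711,0.7511)
p' = p + 1/10·F = (-2.6529,-2.9249)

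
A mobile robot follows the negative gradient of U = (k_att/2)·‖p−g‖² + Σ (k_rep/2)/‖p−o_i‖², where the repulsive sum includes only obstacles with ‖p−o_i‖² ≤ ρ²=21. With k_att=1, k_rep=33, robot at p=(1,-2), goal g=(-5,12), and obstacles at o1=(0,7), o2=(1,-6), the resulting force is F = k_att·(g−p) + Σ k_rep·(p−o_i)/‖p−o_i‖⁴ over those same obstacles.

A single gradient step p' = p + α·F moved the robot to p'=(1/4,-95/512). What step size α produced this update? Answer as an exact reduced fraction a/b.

α = 1/8

F_att = 1·(g−p) = 1·(-6,14) = (-6.0000,14.0000)
o1: d²=82 > ρ²=21 → inactive
o2: d²=16 ≤ ρ²=21; F_rep = 33·(0,4)/16² = (0.0000,0.5156)
F = F_att + ΣF_rep = (-6.0000,14.5156)
Δp = p'−p = (-0.7500,1.8145); α = Δx/Fx = (-3/4) / (-6) = 1/8
check: Δy/Fy = (929/512) / (929/64) = 1/8 ✓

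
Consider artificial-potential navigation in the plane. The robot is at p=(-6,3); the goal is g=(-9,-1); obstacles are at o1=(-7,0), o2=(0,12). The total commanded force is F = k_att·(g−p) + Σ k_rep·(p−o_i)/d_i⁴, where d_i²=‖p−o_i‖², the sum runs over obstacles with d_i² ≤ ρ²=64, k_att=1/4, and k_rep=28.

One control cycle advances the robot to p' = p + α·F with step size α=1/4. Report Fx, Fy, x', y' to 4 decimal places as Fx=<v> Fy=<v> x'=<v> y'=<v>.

Fx=-0.4700 Fy=-0.1600 x'=-6.1175 y'=2.9600

F_att = 1/4·(g−p) = 1/4·(-3,-4) = (-0.7500,-1.0000)
o1: d²=10 ≤ ρ²=64; F_rep = 28·(1,3)/10² = (0.2800,0.8400)
o2: d²=117 > ρ²=64 → inactive
F = F_att + ΣF_rep = (-0.4700,-0.1600)
p' = p + 1/4·F = (-6.1175,2.9600)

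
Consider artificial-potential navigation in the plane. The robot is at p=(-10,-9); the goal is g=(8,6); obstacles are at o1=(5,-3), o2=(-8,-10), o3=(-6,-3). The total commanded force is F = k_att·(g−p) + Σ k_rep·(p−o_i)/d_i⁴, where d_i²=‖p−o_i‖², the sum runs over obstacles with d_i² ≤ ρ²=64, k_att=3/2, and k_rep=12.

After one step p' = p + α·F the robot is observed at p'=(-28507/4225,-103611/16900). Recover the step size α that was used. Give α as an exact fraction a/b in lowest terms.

α = 1/8

F_att = 3/2·(g−p) = 3/2·(18,15) = (27.0000,22.5000)
o1: d²=261 > ρ²=64 → inactive
o2: d²=5 ≤ ρ²=64; F_rep = 12·(-2,1)/5² = (-0.9600,0.4800)
o3: d²=52 ≤ ρ²=64; F_rep = 12·(-4,-6)/52² = (-0.0178,-0.0266)
F = F_att + ΣF_rep = (26.0222,22.9534)
Δp = p'−p = (3.2528,2.8692); α = Δx/Fx = (13743/4225) / (109944/4225) = 1/8
check: Δy/Fy = (48489/16900) / (96978/4225) = 1/8 ✓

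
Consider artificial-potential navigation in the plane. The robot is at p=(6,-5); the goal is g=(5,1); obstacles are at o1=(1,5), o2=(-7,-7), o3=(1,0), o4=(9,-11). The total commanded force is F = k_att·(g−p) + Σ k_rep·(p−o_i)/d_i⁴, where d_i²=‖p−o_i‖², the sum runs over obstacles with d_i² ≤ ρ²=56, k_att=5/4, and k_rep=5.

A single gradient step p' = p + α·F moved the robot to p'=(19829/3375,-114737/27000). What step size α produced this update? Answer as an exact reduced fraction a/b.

F_att = 5/4·(g−p) = 5/4·(-1,6) = (-1.2500,7.5000)
o1: d²=125 > ρ²=56 → inactive
o2: d²=173 > ρ²=56 → inactive
o3: d²=50 ≤ ρ²=56; F_rep = 5·(5,-5)/50² = (0.0100,-0.0100)
o4: d²=45 ≤ ρ²=56; F_rep = 5·(-3,6)/45² = (-0.0074,0.0148)
F = F_att + ΣF_rep = (-1.2474,7.5048)
Δp = p'−p = (-0.1247,0.7505); α = Δx/Fx = (-421/3375) / (-842/675) = 1/10
check: Δy/Fy = (20263/27000) / (20263/2700) = 1/10 ✓

α = 1/10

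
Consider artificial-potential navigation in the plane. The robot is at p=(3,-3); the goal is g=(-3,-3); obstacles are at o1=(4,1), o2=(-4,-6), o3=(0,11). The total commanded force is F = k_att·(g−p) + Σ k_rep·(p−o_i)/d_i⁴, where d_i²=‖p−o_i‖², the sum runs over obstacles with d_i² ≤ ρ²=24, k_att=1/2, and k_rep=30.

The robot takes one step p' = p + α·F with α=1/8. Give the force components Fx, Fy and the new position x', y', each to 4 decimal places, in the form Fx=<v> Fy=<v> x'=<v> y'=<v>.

Fx=-3.1038 Fy=-0.4152 x'=2.6120 y'=-3.0519

F_att = 1/2·(g−p) = 1/2·(-6,0) = (-3.0000,0.0000)
o1: d²=17 ≤ ρ²=24; F_rep = 30·(-1,-4)/17² = (-0.1038,-0.4152)
o2: d²=58 > ρ²=24 → inactive
o3: d²=205 > ρ²=24 → inactive
F = F_att + ΣF_rep = (-3.1038,-0.4152)
p' = p + 1/8·F = (2.6120,-3.0519)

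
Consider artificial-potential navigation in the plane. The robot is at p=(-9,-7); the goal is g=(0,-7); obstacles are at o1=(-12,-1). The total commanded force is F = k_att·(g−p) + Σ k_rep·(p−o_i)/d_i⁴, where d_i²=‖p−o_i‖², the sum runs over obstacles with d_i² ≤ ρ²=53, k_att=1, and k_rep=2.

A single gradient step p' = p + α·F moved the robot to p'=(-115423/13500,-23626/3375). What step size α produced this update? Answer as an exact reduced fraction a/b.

α = 1/20

F_att = 1·(g−p) = 1·(9,0) = (9.0000,0.0000)
o1: d²=45 ≤ ρ²=53; F_rep = 2·(3,-6)/45² = (0.0030,-0.0059)
F = F_att + ΣF_rep = (9.0030,-0.0059)
Δp = p'−p = (0.4501,-0.0003); α = Δx/Fx = (6077/13500) / (6077/675) = 1/20
check: Δy/Fy = (-1/3375) / (-4/675) = 1/20 ✓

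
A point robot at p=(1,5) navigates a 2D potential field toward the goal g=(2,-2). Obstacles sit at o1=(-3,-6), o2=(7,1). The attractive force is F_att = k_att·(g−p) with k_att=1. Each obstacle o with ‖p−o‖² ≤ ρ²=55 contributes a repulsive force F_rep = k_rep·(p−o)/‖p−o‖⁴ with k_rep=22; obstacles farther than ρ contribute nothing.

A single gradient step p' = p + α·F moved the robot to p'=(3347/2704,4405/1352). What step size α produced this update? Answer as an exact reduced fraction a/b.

α = 1/4

F_att = 1·(g−p) = 1·(1,-7) = (1.0000,-7.0000)
o1: d²=137 > ρ²=55 → inactive
o2: d²=52 ≤ ρ²=55; F_rep = 22·(-6,4)/52² = (-0.0488,0.0325)
F = F_att + ΣF_rep = (0.9512,-6.9675)
Δp = p'−p = (0.2378,-1.7419); α = Δx/Fx = (643/2704) / (643/676) = 1/4
check: Δy/Fy = (-2355/1352) / (-2355/338) = 1/4 ✓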